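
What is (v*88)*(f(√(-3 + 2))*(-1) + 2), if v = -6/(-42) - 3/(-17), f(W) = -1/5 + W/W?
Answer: 20064/595 ≈ 33.721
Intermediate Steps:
f(W) = ⅘ (f(W) = -1*⅕ + 1 = -⅕ + 1 = ⅘)
v = 38/119 (v = -6*(-1/42) - 3*(-1/17) = ⅐ + 3/17 = 38/119 ≈ 0.31933)
(v*88)*(f(√(-3 + 2))*(-1) + 2) = ((38/119)*88)*((⅘)*(-1) + 2) = 3344*(-⅘ + 2)/119 = (3344/119)*(6/5) = 20064/595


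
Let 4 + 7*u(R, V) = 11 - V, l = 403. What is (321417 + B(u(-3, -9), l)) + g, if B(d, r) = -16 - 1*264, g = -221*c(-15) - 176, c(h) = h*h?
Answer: 271236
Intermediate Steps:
u(R, V) = 1 - V/7 (u(R, V) = -4/7 + (11 - V)/7 = -4/7 + (11/7 - V/7) = 1 - V/7)
c(h) = h²
g = -49901 (g = -221*(-15)² - 176 = -221*225 - 176 = -49725 - 176 = -49901)
B(d, r) = -280 (B(d, r) = -16 - 264 = -280)
(321417 + B(u(-3, -9), l)) + g = (321417 - 280) - 49901 = 321137 - 49901 = 271236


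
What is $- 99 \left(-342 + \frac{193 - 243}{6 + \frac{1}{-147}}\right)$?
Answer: $\frac{30556548}{881} \approx 34684.0$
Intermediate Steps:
$- 99 \left(-342 + \frac{193 - 243}{6 + \frac{1}{-147}}\right) = - 99 \left(-342 - \frac{50}{6 - \frac{1}{147}}\right) = - 99 \left(-342 - \frac{50}{\frac{881}{147}}\right) = - 99 \left(-342 - \frac{7350}{881}\right) = \left(-99\right) \left(- \frac{308652}{881}\right) = \frac{30556548}{881}$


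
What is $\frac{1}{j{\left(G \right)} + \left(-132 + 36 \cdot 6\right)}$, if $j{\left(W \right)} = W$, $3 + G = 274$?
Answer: $\frac{1}{355} \approx 0.0028169$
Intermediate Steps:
$G = 271$ ($G = -3 + 274 = 271$)
$\frac{1}{j{\left(G \right)} + \left(-132 + 36 \cdot 6\right)} = \frac{1}{271 + \left(-132 + 36 \cdot 6\right)} = \frac{1}{271 + \left(-132 + 216\right)} = \frac{1}{271 + 84} = \frac{1}{355}$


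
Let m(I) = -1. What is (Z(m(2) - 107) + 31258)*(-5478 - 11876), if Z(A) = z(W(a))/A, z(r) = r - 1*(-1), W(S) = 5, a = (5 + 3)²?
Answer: -4882053311/9 ≈ -5.4245e+8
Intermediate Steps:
a = 64 (a = 8² = 64)
z(r) = 1 + r (z(r) = r + 1 = 1 + r)
Z(A) = 6/A (Z(A) = (1 + 5)/A = 6/A)
(Z(m(2) - 107) + 31258)*(-5478 - 11876) = (6/(-1 - 107) + 31258)*(-5478 - 11876) = (6/(-108) + 31258)*(-17354) = (6*(-1/108) + 31258)*(-17354) = (-1/18 + 31258)*(-17354) = (562643/18)*(-17354) = -4882053311/9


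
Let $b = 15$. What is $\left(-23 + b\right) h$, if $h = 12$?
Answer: $-96$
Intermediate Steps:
$\left(-23 + b\right) h = \left(-23 + 15\right) 12 = \left(-8\right) 12 = -96$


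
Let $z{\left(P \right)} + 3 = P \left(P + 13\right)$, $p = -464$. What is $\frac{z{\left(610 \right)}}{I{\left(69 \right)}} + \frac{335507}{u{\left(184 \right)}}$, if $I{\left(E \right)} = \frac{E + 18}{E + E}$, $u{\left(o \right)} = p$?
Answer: $\frac{279364365}{464} \approx 6.0208 \cdot 10^{5}$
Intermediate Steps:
$z{\left(P \right)} = -3 + P \left(13 + P\right)$ ($z{\left(P \right)} = -3 + P \left(P + 13\right) = -3 + P \left(13 + P\right)$)
$u{\left(o \right)} = -464$
$I{\left(E \right)} = \frac{18 + E}{2 E}$
$\frac{z{\left(610 \right)}}{I{\left(69 \right)}} + \frac{335507}{u{\left(184 \right)}} = \frac{-3 + 610^{2} + 13 \cdot 610}{\frac{1}{2} \cdot \frac{1}{69} \left(18 + 69\right)} + \frac{335507}{-464} = \frac{-3 + 372100 + 7930}{\frac{1}{2} \cdot \frac{1}{69} \cdot 87} + 335507 \left(- \frac{1}{464}\right) = \frac{380027}{\frac{29}{46}} - \frac{335507}{464} = 380027 \cdot \frac{46}{29} - \frac{335507}{464} = \frac{17481242}{29} - \frac{335507}{464} = \frac{279364365}{464}$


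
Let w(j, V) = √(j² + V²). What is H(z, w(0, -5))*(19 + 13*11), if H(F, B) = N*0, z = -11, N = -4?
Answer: 0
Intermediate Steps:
w(j, V) = √(V² + j²)
H(F, B) = 0 (H(F, B) = -4*0 = 0)
H(z, w(0, -5))*(19 + 13*11) = 0*(19 + 13*11) = 0*(19 + 143) = 0*162 = 0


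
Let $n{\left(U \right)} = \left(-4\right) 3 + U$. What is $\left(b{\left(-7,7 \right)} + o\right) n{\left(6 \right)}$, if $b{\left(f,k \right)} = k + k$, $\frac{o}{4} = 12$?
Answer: $-372$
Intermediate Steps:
$n{\left(U \right)} = -12 + U$
$o = 48$ ($o = 4 \cdot 12 = 48$)
$b{\left(f,k \right)} = 2 k$
$\left(b{\left(-7,7 \right)} + o\right) n{\left(6 \right)} = \left(2 \cdot 7 + 48\right) \left(-12 + 6\right) = \left(14 + 48\right) \left(-6\right) = 62 \left(-6\right) = -372$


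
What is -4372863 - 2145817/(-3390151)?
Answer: -14824663726496/3390151 ≈ -4.3729e+6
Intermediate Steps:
-4372863 - 2145817/(-3390151) = -4372863 - 2145817*(-1/3390151) = -4372863 + 2145817/3390151 = -14824663726496/3390151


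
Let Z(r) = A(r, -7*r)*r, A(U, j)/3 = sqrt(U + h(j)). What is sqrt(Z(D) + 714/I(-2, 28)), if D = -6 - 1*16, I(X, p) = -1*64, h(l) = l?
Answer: sqrt(-714 - 8448*sqrt(33))/8 ≈ 27.739*I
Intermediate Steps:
A(U, j) = 3*sqrt(U + j)
I(X, p) = -64
D = -22 (D = -6 - 16 = -22)
Z(r) = 3*r*sqrt(6)*sqrt(-r) (Z(r) = (3*sqrt(r - 7*r))*r = (3*sqrt(-6*r))*r = (3*(sqrt(6)*sqrt(-r)))*r = (3*sqrt(6)*sqrt(-r))*r = 3*r*sqrt(6)*sqrt(-r))
sqrt(Z(D) + 714/I(-2, 28)) = sqrt(-3*sqrt(6)*(-1*(-22))**(3/2) + 714/(-64)) = sqrt(-3*sqrt(6)*22**(3/2) + 714*(-1/64)) = sqrt(-3*sqrt(6)*22*sqrt(22) - 357/32) = sqrt(-132*sqrt(33) - 357/32) = sqrt(-357/32 - 132*sqrt(33))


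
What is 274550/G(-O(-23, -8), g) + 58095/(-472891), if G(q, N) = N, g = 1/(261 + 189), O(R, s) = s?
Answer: 58424500764405/472891 ≈ 1.2355e+8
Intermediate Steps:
g = 1/450 ≈ 0.0022222
274550/G(-O(-23, -8), g) + 58095/(-472891) = 274550/(1/450) + 58095/(-472891) = 274550*450 + 58095*(-1/472891) = 123547500 - 58095/472891 = 58424500764405/472891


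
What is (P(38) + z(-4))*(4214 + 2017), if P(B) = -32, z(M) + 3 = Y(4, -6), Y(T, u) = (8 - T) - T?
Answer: -218085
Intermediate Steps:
Y(T, u) = 8 - 2*T
z(M) = -3 (z(M) = -3 + (8 - 2*4) = -3 + (8 - 8) = -3 + 0 = -3)
(P(38) + z(-4))*(4214 + 2017) = (-32 - 3)*(4214 + 2017) = -35*6231 = -218085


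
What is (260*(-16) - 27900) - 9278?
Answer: -41338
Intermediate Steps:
(260*(-16) - 27900) - 9278 = (-4160 - 27900) - 9278 = -32060 - 9278 = -41338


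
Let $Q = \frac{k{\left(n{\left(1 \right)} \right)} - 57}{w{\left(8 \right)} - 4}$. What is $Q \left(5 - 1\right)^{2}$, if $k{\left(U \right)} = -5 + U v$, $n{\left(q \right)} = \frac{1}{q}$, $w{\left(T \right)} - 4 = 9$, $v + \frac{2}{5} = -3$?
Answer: $- \frac{1744}{15} \approx -116.27$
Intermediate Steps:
$v = - \frac{17}{5}$ ($v = - \frac{2}{5} - 3 = - \frac{17}{5} \approx -3.4$)
$w{\left(T \right)} = 13$ ($w{\left(T \right)} = 4 + 9 = 13$)
$k{\left(U \right)} = -5 - \frac{17 U}{5}$ ($k{\left(U \right)} = -5 + U \left(- \frac{17}{5}\right) = -5 - \frac{17 U}{5}$)
$Q = - \frac{109}{15}$ ($Q = \frac{\left(-5 - \frac{17}{5 \cdot 1}\right) - 57}{13 - 4} = \frac{\left(-5 - \frac{17}{5}\right) - 57}{9} = \left(\left(-5 - \frac{17}{5}\right) - 57\right) \frac{1}{9} = \left(- \frac{42}{5} - 57\right) \frac{1}{9} = \left(- \frac{327}{5}\right) \frac{1}{9} = - \frac{109}{15} \approx -7.2667$)
$Q \left(5 - 1\right)^{2} = - \frac{109 \left(5 - 1\right)^{2}}{15} = - \frac{109 \cdot 4^{2}}{15} = \left(- \frac{109}{15}\right) 16 = - \frac{1744}{15}$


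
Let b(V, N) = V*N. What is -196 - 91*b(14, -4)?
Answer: 4900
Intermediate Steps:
b(V, N) = N*V
-196 - 91*b(14, -4) = -196 - (-364)*14 = -196 - 91*(-56) = -196 + 5096 = 4900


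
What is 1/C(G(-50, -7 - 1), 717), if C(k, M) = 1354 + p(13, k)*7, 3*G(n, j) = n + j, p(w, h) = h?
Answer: 3/3656 ≈ 0.00082057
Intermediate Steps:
G(n, j) = j/3 + n/3 (G(n, j) = (n + j)/3 = (j + n)/3 = j/3 + n/3)
C(k, M) = 1354 + 7*k (C(k, M) = 1354 + k*7 = 1354 + 7*k)
1/C(G(-50, -7 - 1), 717) = 1/(1354 + 7*((-7 - 1)/3 + (⅓)*(-50))) = 1/(1354 + 7*((⅓)*(-8) - 50/3)) = 1/(1354 + 7*(-8/3 - 50/3)) = 1/(1354 + 7*(-58/3)) = 1/(1354 - 406/3) = 1/(3656/3) = 3/3656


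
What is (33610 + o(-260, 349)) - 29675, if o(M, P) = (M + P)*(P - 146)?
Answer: 22002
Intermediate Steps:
o(M, P) = (-146 + P)*(M + P) (o(M, P) = (M + P)*(-146 + P) = (-146 + P)*(M + P))
(33610 + o(-260, 349)) - 29675 = (33610 + (349**2 - 146*(-260) - 146*349 - 260*349)) - 29675 = (33610 + (121801 + 37960 - 50954 - 90740)) - 29675 = (33610 + 18067) - 29675 = 51677 - 29675 = 22002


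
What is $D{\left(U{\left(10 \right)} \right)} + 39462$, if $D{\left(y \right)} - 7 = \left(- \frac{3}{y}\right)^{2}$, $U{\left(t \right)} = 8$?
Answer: $\frac{2526025}{64} \approx 39469.0$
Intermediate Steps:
$D{\left(y \right)} = 7 + \frac{9}{y^{2}}$ ($D{\left(y \right)} = 7 + \left(- \frac{3}{y}\right)^{2} = 7 + \frac{9}{y^{2}}$)
$D{\left(U{\left(10 \right)} \right)} + 39462 = \left(7 + \frac{9}{64}\right) + 39462 = \frac{457}{64} + 39462 = \frac{2526025}{64}$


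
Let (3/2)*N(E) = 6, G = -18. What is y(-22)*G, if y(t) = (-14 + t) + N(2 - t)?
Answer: 576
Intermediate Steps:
N(E) = 4 (N(E) = (⅔)*6 = 4)
y(t) = -10 + t (y(t) = (-14 + t) + 4 = -10 + t)
y(-22)*G = (-10 - 22)*(-18) = -32*(-18) = 576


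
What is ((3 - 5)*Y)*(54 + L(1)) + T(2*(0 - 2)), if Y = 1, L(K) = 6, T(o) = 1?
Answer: -119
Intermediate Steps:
((3 - 5)*Y)*(54 + L(1)) + T(2*(0 - 2)) = ((3 - 5)*1)*(54 + 6) + 1 = -2*1*60 + 1 = -2*60 + 1 = -120 + 1 = -119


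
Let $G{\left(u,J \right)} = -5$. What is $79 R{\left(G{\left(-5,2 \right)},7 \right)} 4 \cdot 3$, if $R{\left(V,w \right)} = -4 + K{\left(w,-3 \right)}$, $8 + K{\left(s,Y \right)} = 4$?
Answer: $-7584$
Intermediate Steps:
$K{\left(s,Y \right)} = -4$ ($K{\left(s,Y \right)} = -8 + 4 = -4$)
$R{\left(V,w \right)} = -8$ ($R{\left(V,w \right)} = -4 - 4 = -8$)
$79 R{\left(G{\left(-5,2 \right)},7 \right)} 4 \cdot 3 = 79 \left(-8\right) 4 \cdot 3 = \left(-632\right) 12 = -7584$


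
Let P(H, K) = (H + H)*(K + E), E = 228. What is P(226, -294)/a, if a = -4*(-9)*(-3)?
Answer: 2486/9 ≈ 276.22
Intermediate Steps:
a = -108 (a = 36*(-3) = -108)
P(H, K) = 2*H*(228 + K) (P(H, K) = (H + H)*(K + 228) = (2*H)*(228 + K) = 2*H*(228 + K))
P(226, -294)/a = (2*226*(228 - 294))/(-108) = (2*226*(-66))*(-1/108) = -29832*(-1/108) = 2486/9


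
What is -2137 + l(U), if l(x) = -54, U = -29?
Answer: -2191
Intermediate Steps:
-2137 + l(U) = -2137 - 54 = -2191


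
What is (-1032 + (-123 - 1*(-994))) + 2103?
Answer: 1942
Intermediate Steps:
(-1032 + (-123 - 1*(-994))) + 2103 = (-1032 + (-123 + 994)) + 2103 = (-1032 + 871) + 2103 = -161 + 2103 = 1942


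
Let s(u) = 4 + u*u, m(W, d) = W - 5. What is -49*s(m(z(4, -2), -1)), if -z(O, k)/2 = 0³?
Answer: -1421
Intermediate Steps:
z(O, k) = 0 (z(O, k) = -2*0³ = -2*0 = 0)
m(W, d) = -5 + W
s(u) = 4 + u²
-49*s(m(z(4, -2), -1)) = -49*(4 + (-5 + 0)²) = -49*(4 + (-5)²) = -49*(4 + 25) = -49*29 = -1421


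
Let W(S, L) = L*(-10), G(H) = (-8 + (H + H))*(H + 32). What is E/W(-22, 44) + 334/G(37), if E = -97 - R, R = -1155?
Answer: -106163/45540 ≈ -2.3312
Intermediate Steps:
G(H) = (-8 + 2*H)*(32 + H)
W(S, L) = -10*L
E = 1058 (E = -97 - 1*(-1155) = -97 + 1155 = 1058)
E/W(-22, 44) + 334/G(37) = 1058/((-10*44)) + 334/(-256 + 2*37² + 56*37) = 1058/(-440) + 334/(-256 + 2*1369 + 2072) = 1058*(-1/440) + 334/(-256 + 2738 + 2072) = -529/220 + 334/4554 = -529/220 + 334*(1/4554) = -529/220 + 167/2277 = -106163/45540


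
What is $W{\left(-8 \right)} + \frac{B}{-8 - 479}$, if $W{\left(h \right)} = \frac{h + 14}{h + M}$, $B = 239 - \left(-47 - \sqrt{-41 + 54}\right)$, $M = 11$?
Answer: $\frac{688}{487} - \frac{\sqrt{13}}{487} \approx 1.4053$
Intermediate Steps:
$B = 286 + \sqrt{13}$ ($B = 239 - \left(-47 - \sqrt{13}\right) = 239 + \left(47 + \sqrt{13}\right) = 286 + \sqrt{13} \approx 289.61$)
$W{\left(h \right)} = \frac{14 + h}{11 + h}$ ($W{\left(h \right)} = \frac{h + 14}{h + 11} = \frac{14 + h}{11 + h}$)
$W{\left(-8 \right)} + \frac{B}{-8 - 479} = \frac{14 - 8}{11 - 8} + \frac{286 + \sqrt{13}}{-8 - 479} = \frac{1}{3} \cdot 6 + \frac{286 + \sqrt{13}}{-487} = \frac{1}{3} \cdot 6 - \frac{286 + \sqrt{13}}{487} = 2 - \left(\frac{286}{487} + \frac{\sqrt{13}}{487}\right) = \frac{688}{487} - \frac{\sqrt{13}}{487}$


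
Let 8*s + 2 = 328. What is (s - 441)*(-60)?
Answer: 24015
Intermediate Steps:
s = 163/4 (s = -¼ + (⅛)*328 = -¼ + 41 = 163/4 ≈ 40.750)
(s - 441)*(-60) = (163/4 - 441)*(-60) = -1601/4*(-60) = 24015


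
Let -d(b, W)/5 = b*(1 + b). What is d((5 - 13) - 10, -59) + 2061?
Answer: 531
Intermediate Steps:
d(b, W) = -5*b*(1 + b)
d((5 - 13) - 10, -59) + 2061 = -5*((5 - 13) - 10)*(1 + ((5 - 13) - 10)) + 2061 = -5*(-8 - 10)*(1 + (-8 - 10)) + 2061 = -5*(-18)*(1 - 18) + 2061 = -5*(-18)*(-17) + 2061 = -1530 + 2061 = 531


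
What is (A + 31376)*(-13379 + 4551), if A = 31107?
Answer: -551599924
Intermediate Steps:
(A + 31376)*(-13379 + 4551) = (31107 + 31376)*(-13379 + 4551) = 62483*(-8828) = -551599924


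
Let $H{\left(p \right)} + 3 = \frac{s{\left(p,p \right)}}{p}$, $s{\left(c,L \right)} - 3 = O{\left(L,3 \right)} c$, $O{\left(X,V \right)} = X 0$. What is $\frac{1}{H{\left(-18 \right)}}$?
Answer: $- \frac{6}{19} \approx -0.31579$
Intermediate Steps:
$O{\left(X,V \right)} = 0$
$s{\left(c,L \right)} = 3$ ($s{\left(c,L \right)} = 3 + 0 c = 3 + 0 = 3$)
$H{\left(p \right)} = -3 + \frac{3}{p}$
$\frac{1}{H{\left(-18 \right)}} = \frac{1}{-3 + \frac{3}{-18}} = \frac{1}{-3 + 3 \left(- \frac{1}{18}\right)} = \frac{1}{-3 - \frac{1}{6}} = \frac{1}{- \frac{19}{6}} = - \frac{6}{19}$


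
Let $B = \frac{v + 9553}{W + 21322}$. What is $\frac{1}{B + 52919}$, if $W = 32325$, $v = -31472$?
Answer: $\frac{53647}{2838923674} \approx 1.8897 \cdot 10^{-5}$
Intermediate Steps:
$B = - \frac{21919}{53647}$ ($B = \frac{-31472 + 9553}{32325 + 21322} = - \frac{21919}{53647} \approx -0.40858$)
$\frac{1}{B + 52919} = \frac{1}{- \frac{21919}{53647} + 52919} = \frac{1}{\frac{2838923674}{53647}} = \frac{53647}{2838923674}$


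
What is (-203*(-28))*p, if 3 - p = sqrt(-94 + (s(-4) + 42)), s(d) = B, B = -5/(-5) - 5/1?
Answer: 17052 - 11368*I*sqrt(14) ≈ 17052.0 - 42535.0*I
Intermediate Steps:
B = -4 (B = -5*(-1/5) - 5*1 = 1 - 5 = -4)
s(d) = -4
p = 3 - 2*I*sqrt(14) (p = 3 - sqrt(-94 + (-4 + 42)) = 3 - sqrt(-94 + 38) = 3 - sqrt(-56) = 3 - 2*I*sqrt(14) ≈ 3.0 - 7.4833*I)
(-203*(-28))*p = (-203*(-28))*(3 - 2*I*sqrt(14)) = 5684*(3 - 2*I*sqrt(14)) = 17052 - 11368*I*sqrt(14)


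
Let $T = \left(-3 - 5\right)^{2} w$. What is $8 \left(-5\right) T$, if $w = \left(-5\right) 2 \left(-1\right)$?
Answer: $-25600$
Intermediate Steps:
$w = 10$ ($w = \left(-10\right) \left(-1\right) = 10$)
$T = 640$ ($T = \left(-3 - 5\right)^{2} \cdot 10 = \left(-8\right)^{2} \cdot 10 = 64 \cdot 10 = 640$)
$8 \left(-5\right) T = 8 \left(-5\right) 640 = \left(-40\right) 640 = -25600$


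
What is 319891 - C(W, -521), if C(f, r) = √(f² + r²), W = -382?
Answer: 319891 - √417365 ≈ 3.1925e+5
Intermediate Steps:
319891 - C(W, -521) = 319891 - √((-382)² + (-521)²) = 319891 - √(145924 + 271441) = 319891 - √417365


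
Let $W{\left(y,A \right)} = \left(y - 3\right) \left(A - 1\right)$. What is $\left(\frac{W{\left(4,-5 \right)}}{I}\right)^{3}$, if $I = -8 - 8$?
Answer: $\frac{27}{512} \approx 0.052734$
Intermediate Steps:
$W{\left(y,A \right)} = \left(-1 + A\right) \left(-3 + y\right)$ ($W{\left(y,A \right)} = \left(-3 + y\right) \left(-1 + A\right) = \left(-1 + A\right) \left(-3 + y\right)$)
$I = -16$ ($I = -8 - 8 = -16$)
$\left(\frac{W{\left(4,-5 \right)}}{I}\right)^{3} = \left(\frac{3 - 4 - -15 - 20}{-16}\right)^{3} = \left(\left(3 - 4 + 15 - 20\right) \left(- \frac{1}{16}\right)\right)^{3} = \left(\left(-6\right) \left(- \frac{1}{16}\right)\right)^{3} = \left(\frac{3}{8}\right)^{3} = \frac{27}{512}$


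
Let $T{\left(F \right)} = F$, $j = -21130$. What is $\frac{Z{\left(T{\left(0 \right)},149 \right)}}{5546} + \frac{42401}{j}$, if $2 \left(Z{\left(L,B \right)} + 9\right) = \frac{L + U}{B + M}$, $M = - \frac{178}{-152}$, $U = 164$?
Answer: $- \frac{671468384937}{334363750685} \approx -2.0082$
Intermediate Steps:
$M = \frac{89}{76}$ ($M = \left(-178\right) \left(- \frac{1}{152}\right) = \frac{89}{76} \approx 1.1711$)
$Z{\left(L,B \right)} = -9 + \frac{164 + L}{2 \left(\frac{89}{76} + B\right)}$ ($Z{\left(L,B \right)} = -9 + \frac{\left(L + 164\right) \frac{1}{B + \frac{89}{76}}}{2} = -9 + \frac{\left(164 + L\right) \frac{1}{\frac{89}{76} + B}}{2} = -9 + \frac{\frac{1}{\frac{89}{76} + B} \left(164 + L\right)}{2} = -9 + \frac{164 + L}{2 \left(\frac{89}{76} + B\right)}$)
$\frac{Z{\left(T{\left(0 \right)},149 \right)}}{5546} + \frac{42401}{j} = \frac{\frac{1}{89 + 76 \cdot 149} \left(5431 - 101916 + 38 \cdot 0\right)}{5546} + \frac{42401}{-21130} = \frac{5431 - 101916 + 0}{89 + 11324} \cdot \frac{1}{5546} + 42401 \left(- \frac{1}{21130}\right) = \frac{1}{11413} \left(-96485\right) \frac{1}{5546} - \frac{42401}{21130} = \left(- \frac{96485}{11413}\right) \frac{1}{5546} - \frac{42401}{21130} = - \frac{96485}{63296498} - \frac{42401}{21130} = - \frac{671468384937}{334363750685}$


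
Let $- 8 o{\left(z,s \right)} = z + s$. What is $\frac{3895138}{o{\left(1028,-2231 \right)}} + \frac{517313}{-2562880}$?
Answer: $\frac{79861547891981}{3083144640} \approx 25903.0$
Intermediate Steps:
$o{\left(z,s \right)} = - \frac{s}{8} - \frac{z}{8}$ ($o{\left(z,s \right)} = - \frac{z + s}{8} = - \frac{s + z}{8} = - \frac{s}{8} - \frac{z}{8}$)
$\frac{3895138}{o{\left(1028,-2231 \right)}} + \frac{517313}{-2562880} = \frac{3895138}{\left(- \frac{1}{8}\right) \left(-2231\right) - \frac{257}{2}} + \frac{517313}{-2562880} = \frac{3895138}{\frac{2231}{8} - \frac{257}{2}} + 517313 \left(- \frac{1}{2562880}\right) = \frac{3895138}{\frac{1203}{8}} - \frac{517313}{2562880} = 3895138 \cdot \frac{8}{1203} - \frac{517313}{2562880} = \frac{31161104}{1203} - \frac{517313}{2562880} = \frac{79861547891981}{3083144640}$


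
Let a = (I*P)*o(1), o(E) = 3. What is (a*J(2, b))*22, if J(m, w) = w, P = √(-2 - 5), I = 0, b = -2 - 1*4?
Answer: 0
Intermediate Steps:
b = -6 (b = -2 - 4 = -6)
P = I*√7 (P = √(-7) = I*√7 ≈ 2.6458*I)
a = 0 (a = (0*(I*√7))*3 = 0*3 = 0)
(a*J(2, b))*22 = (0*(-6))*22 = 0*22 = 0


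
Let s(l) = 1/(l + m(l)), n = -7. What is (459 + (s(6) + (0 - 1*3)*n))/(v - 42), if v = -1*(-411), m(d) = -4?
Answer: 961/738 ≈ 1.3022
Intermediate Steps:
s(l) = 1/(-4 + l) (s(l) = 1/(l - 4) = 1/(-4 + l))
v = 411
(459 + (s(6) + (0 - 1*3)*n))/(v - 42) = (459 + (1/(-4 + 6) + (0 - 1*3)*(-7)))/(411 - 42) = (459 + (1/2 + (0 - 3)*(-7)))/369 = (459 + (½ - 3*(-7)))*(1/369) = (459 + (½ + 21))*(1/369) = (459 + 43/2)*(1/369) = (961/2)*(1/369) = 961/738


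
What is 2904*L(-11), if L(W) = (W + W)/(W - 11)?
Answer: 2904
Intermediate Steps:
L(W) = 2*W/(-11 + W) (L(W) = (2*W)/(-11 + W) = 2*W/(-11 + W))
2904*L(-11) = 2904*(2*(-11)/(-11 - 11)) = 2904*(2*(-11)/(-22)) = 2904*(2*(-11)*(-1/22)) = 2904*1 = 2904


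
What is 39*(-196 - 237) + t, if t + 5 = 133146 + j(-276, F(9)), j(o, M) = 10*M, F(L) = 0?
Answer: 116254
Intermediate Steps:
t = 133141 (t = -5 + (133146 + 10*0) = -5 + (133146 + 0) = -5 + 133146 = 133141)
39*(-196 - 237) + t = 39*(-196 - 237) + 133141 = 39*(-433) + 133141 = -16887 + 133141 = 116254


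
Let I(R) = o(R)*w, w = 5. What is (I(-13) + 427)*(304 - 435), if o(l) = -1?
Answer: -55282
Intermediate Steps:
I(R) = -5 (I(R) = -1*5 = -5)
(I(-13) + 427)*(304 - 435) = (-5 + 427)*(304 - 435) = 422*(-131) = -55282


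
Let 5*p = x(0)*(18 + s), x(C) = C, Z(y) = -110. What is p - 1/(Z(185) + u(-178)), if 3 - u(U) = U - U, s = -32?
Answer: 1/107 ≈ 0.0093458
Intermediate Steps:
u(U) = 3 (u(U) = 3 - (U - U) = 3 - 1*0 = 3 + 0 = 3)
p = 0 (p = (0*(18 - 32))/5 = (0*(-14))/5 = (1/5)*0 = 0)
p - 1/(Z(185) + u(-178)) = 0 - 1/(-110 + 3) = 0 - 1/(-107) = 0 - 1*(-1/107) = 0 + 1/107 = 1/107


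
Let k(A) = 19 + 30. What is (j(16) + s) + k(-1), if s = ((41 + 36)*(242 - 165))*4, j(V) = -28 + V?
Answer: 23753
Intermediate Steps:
k(A) = 49
s = 23716 (s = (77*77)*4 = 5929*4 = 23716)
(j(16) + s) + k(-1) = ((-28 + 16) + 23716) + 49 = (-12 + 23716) + 49 = 23704 + 49 = 23753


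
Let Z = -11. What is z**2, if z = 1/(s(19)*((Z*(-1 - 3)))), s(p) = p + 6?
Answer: 1/1210000 ≈ 8.2645e-7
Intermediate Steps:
s(p) = 6 + p
z = 1/1100 (z = 1/((6 + 19)*((-11*(-1 - 3)))) = 1/(25*((-11*(-4)))) = (1/25)/44 = (1/25)*(1/44) = 1/1100 ≈ 0.00090909)
z**2 = (1/1100)**2 = 1/1210000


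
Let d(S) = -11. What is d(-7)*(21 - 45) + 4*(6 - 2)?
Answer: 280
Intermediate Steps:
d(-7)*(21 - 45) + 4*(6 - 2) = -11*(21 - 45) + 4*(6 - 2) = -11*(-24) + 4*4 = 264 + 16 = 280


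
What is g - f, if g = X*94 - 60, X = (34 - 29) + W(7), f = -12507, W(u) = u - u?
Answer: 12917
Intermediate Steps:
W(u) = 0
X = 5 (X = (34 - 29) + 0 = 5 + 0 = 5)
g = 410 (g = 5*94 - 60 = 470 - 60 = 410)
g - f = 410 - 1*(-12507) = 410 + 12507 = 12917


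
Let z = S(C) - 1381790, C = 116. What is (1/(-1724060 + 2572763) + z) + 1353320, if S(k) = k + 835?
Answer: -23355457856/848703 ≈ -27519.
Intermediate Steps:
S(k) = 835 + k
z = -1380839 (z = (835 + 116) - 1381790 = 951 - 1381790 = -1380839)
(1/(-1724060 + 2572763) + z) + 1353320 = (1/(-1724060 + 2572763) - 1380839) + 1353320 = (1/848703 - 1380839) + 1353320 = -1171922201816/848703 + 1353320 = -23355457856/848703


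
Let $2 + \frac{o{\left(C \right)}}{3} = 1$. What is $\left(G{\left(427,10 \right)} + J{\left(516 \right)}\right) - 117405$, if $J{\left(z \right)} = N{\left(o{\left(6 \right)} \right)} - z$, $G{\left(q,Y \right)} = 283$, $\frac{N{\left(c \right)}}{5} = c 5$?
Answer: $-117713$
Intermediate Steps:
$o{\left(C \right)} = -3$ ($o{\left(C \right)} = -6 + 3 \cdot 1 = -6 + 3 = -3$)
$N{\left(c \right)} = 25 c$ ($N{\left(c \right)} = 5 c 5 = 5 \cdot 5 c = 25 c$)
$J{\left(z \right)} = -75 - z$ ($J{\left(z \right)} = 25 \left(-3\right) - z = -75 - z$)
$\left(G{\left(427,10 \right)} + J{\left(516 \right)}\right) - 117405 = \left(283 - 591\right) - 117405 = -308 - 117405 = -117713$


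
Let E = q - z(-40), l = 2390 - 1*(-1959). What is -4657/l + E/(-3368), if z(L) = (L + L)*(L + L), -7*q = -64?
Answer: 10595429/12816503 ≈ 0.82670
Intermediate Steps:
q = 64/7 (q = -⅐*(-64) = 64/7 ≈ 9.1429)
l = 4349 (l = 2390 + 1959 = 4349)
z(L) = 4*L² (z(L) = (2*L)*(2*L) = 4*L²)
E = -44736/7 (E = 64/7 - 4*(-40)² = 64/7 - 4*1600 = 64/7 - 1*6400 = 64/7 - 6400 = -44736/7 ≈ -6390.9)
-4657/l + E/(-3368) = -4657/4349 - 44736/7/(-3368) = -4657*1/4349 - 44736/7*(-1/3368) = -4657/4349 + 5592/2947 = 10595429/12816503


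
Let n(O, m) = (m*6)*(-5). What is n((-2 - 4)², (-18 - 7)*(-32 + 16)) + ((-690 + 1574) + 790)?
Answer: -10326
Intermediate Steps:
n(O, m) = -30*m (n(O, m) = (6*m)*(-5) = -30*m)
n((-2 - 4)², (-18 - 7)*(-32 + 16)) + ((-690 + 1574) + 790) = -30*(-18 - 7)*(-32 + 16) + ((-690 + 1574) + 790) = -(-750)*(-16) + (884 + 790) = -30*400 + 1674 = -12000 + 1674 = -10326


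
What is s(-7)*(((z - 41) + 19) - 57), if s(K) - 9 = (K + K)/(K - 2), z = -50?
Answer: -4085/3 ≈ -1361.7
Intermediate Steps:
s(K) = 9 + 2*K/(-2 + K) (s(K) = 9 + (K + K)/(K - 2) = 9 + (2*K)/(-2 + K) = 9 + 2*K/(-2 + K))
s(-7)*(((z - 41) + 19) - 57) = ((-18 + 11*(-7))/(-2 - 7))*(((-50 - 41) + 19) - 57) = ((-18 - 77)/(-9))*((-91 + 19) - 57) = (-1/9*(-95))*(-72 - 57) = (95/9)*(-129) = -4085/3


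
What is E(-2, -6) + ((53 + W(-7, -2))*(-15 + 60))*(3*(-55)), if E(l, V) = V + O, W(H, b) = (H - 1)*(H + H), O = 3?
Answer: -1225128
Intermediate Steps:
W(H, b) = 2*H*(-1 + H) (W(H, b) = (-1 + H)*(2*H) = 2*H*(-1 + H))
E(l, V) = 3 + V (E(l, V) = V + 3 = 3 + V)
E(-2, -6) + ((53 + W(-7, -2))*(-15 + 60))*(3*(-55)) = (3 - 6) + ((53 + 2*(-7)*(-1 - 7))*(-15 + 60))*(3*(-55)) = -3 + ((53 + 2*(-7)*(-8))*45)*(-165) = -3 + ((53 + 112)*45)*(-165) = -3 + (165*45)*(-165) = -3 + 7425*(-165) = -3 - 1225125 = -1225128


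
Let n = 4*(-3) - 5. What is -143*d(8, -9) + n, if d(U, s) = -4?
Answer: 555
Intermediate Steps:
n = -17 (n = -12 - 5 = -17)
-143*d(8, -9) + n = -143*(-4) - 17 = 572 - 17 = 555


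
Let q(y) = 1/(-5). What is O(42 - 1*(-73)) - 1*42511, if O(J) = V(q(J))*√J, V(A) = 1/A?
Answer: -42511 - 5*√115 ≈ -42565.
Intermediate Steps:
q(y) = -⅕ (q(y) = 1*(-⅕) = -⅕)
O(J) = -5*√J (O(J) = √J/(-⅕) = -5*√J)
O(42 - 1*(-73)) - 1*42511 = -5*√(42 - 1*(-73)) - 1*42511 = -5*√(42 + 73) - 42511 = -5*√115 - 42511 = -42511 - 5*√115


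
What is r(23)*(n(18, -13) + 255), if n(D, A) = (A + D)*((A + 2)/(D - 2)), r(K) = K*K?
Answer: 2129225/16 ≈ 1.3308e+5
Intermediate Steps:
r(K) = K²
n(D, A) = (2 + A)*(A + D)/(-2 + D) (n(D, A) = (A + D)*((2 + A)/(-2 + D)) = (2 + A)*(A + D)/(-2 + D))
r(23)*(n(18, -13) + 255) = 23²*(((-13)² + 2*(-13) + 2*18 - 13*18)/(-2 + 18) + 255) = 529*((169 - 26 + 36 - 234)/16 + 255) = 529*((1/16)*(-55) + 255) = 529*(-55/16 + 255) = 529*(4025/16) = 2129225/16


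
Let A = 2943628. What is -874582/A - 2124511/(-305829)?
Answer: 2993148763715/450123403806 ≈ 6.6496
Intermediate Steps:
-874582/A - 2124511/(-305829) = -874582/2943628 - 2124511/(-305829) = -874582*1/2943628 - 2124511*(-1/305829) = -437291/1471814 + 2124511/305829 = 2993148763715/450123403806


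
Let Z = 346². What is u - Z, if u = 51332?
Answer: -68384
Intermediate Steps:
Z = 119716
u - Z = 51332 - 1*119716 = 51332 - 119716 = -68384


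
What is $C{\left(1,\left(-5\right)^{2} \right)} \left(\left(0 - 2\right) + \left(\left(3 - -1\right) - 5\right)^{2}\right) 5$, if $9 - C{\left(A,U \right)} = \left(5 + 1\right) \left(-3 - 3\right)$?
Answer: $-225$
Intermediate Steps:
$C{\left(A,U \right)} = 45$ ($C{\left(A,U \right)} = 9 - \left(5 + 1\right) \left(-3 - 3\right) = 9 - 6 \left(-6\right) = 9 - -36 = 9 + 36 = 45$)
$C{\left(1,\left(-5\right)^{2} \right)} \left(\left(0 - 2\right) + \left(\left(3 - -1\right) - 5\right)^{2}\right) 5 = 45 \left(\left(0 - 2\right) + \left(\left(3 - -1\right) - 5\right)^{2}\right) 5 = 45 \left(\left(0 - 2\right) + \left(\left(3 + 1\right) - 5\right)^{2}\right) 5 = 45 \left(-2 + \left(4 - 5\right)^{2}\right) 5 = 45 \left(-2 + \left(-1\right)^{2}\right) 5 = 45 \left(-2 + 1\right) 5 = 45 \left(\left(-1\right) 5\right) = 45 \left(-5\right) = -225$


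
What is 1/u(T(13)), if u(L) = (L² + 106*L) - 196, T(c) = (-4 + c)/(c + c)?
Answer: -676/107611 ≈ -0.0062819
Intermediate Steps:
T(c) = (-4 + c)/(2*c) (T(c) = (-4 + c)/((2*c)) = (-4 + c)*(1/(2*c)) = (-4 + c)/(2*c))
u(L) = -196 + L² + 106*L
1/u(T(13)) = 1/(-196 + ((½)*(-4 + 13)/13)² + 106*((½)*(-4 + 13)/13)) = 1/(-196 + ((½)*(1/13)*9)² + 106*((½)*(1/13)*9)) = 1/(-196 + (9/26)² + 106*(9/26)) = 1/(-196 + 81/676 + 477/13) = 1/(-107611/676) = -676/107611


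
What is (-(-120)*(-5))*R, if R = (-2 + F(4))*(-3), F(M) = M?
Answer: 3600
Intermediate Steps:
R = -6 (R = (-2 + 4)*(-3) = 2*(-3) = -6)
(-(-120)*(-5))*R = -(-120)*(-5)*(-6) = -24*25*(-6) = -600*(-6) = 3600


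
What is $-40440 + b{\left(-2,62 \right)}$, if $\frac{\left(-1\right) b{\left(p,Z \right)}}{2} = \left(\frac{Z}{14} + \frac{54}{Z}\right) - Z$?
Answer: $- \frac{8750872}{217} \approx -40327.0$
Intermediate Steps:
$b{\left(p,Z \right)} = - \frac{108}{Z} + \frac{13 Z}{7}$ ($b{\left(p,Z \right)} = - 2 \left(\left(\frac{Z}{14} + \frac{54}{Z}\right) - Z\right) = - 2 \left(\left(\frac{54}{Z} + \frac{Z}{14}\right) - Z\right) = - 2 \left(\frac{54}{Z} - \frac{13 Z}{14}\right) = - \frac{108}{Z} + \frac{13 Z}{7}$)
$-40440 + b{\left(-2,62 \right)} = -40440 + \left(- \frac{108}{62} + \frac{13}{7} \cdot 62\right) = -40440 + \left(\left(-108\right) \frac{1}{62} + \frac{806}{7}\right) = -40440 + \left(- \frac{54}{31} + \frac{806}{7}\right) = -40440 + \frac{24608}{217} = - \frac{8750872}{217}$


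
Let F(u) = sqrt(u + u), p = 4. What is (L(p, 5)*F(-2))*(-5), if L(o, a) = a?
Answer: -50*I ≈ -50.0*I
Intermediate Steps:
F(u) = sqrt(2)*sqrt(u) (F(u) = sqrt(2*u) = sqrt(2)*sqrt(u))
(L(p, 5)*F(-2))*(-5) = (5*(sqrt(2)*sqrt(-2)))*(-5) = (5*(sqrt(2)*(I*sqrt(2))))*(-5) = (5*(2*I))*(-5) = (10*I)*(-5) = -50*I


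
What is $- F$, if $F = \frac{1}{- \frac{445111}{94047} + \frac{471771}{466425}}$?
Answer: $\frac{1624661925}{6046009294} \approx 0.26872$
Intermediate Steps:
$F = - \frac{1624661925}{6046009294}$ ($F = \frac{1}{\left(-445111\right) \frac{1}{94047} + 471771 \cdot \frac{1}{466425}} = \frac{1}{- \frac{445111}{94047} + \frac{17473}{17275}} = \frac{1}{- \frac{6046009294}{1624661925}} = - \frac{1624661925}{6046009294} \approx -0.26872$)
$- F = \left(-1\right) \left(- \frac{1624661925}{6046009294}\right) = \frac{1624661925}{6046009294}$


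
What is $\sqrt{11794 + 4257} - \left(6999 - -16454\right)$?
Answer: $-23453 + \sqrt{16051} \approx -23326.0$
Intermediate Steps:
$\sqrt{11794 + 4257} - \left(6999 - -16454\right) = \sqrt{16051} - \left(6999 + 16454\right) = \sqrt{16051} - 23453 = -23453 + \sqrt{16051}$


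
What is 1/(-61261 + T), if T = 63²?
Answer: -1/57292 ≈ -1.7454e-5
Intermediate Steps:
T = 3969
1/(-61261 + T) = 1/(-61261 + 3969) = 1/(-57292) = -1/57292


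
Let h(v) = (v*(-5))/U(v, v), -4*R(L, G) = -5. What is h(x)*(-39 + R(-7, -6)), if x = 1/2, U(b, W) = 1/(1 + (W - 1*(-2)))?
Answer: 5285/16 ≈ 330.31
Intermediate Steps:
R(L, G) = 5/4 (R(L, G) = -1/4*(-5) = 5/4)
U(b, W) = 1/(3 + W) (U(b, W) = 1/(1 + (W + 2)) = 1/(1 + (2 + W)) = 1/(3 + W))
x = 1/2 ≈ 0.50000
h(v) = -5*v*(3 + v) (h(v) = (v*(-5))/(1/(3 + v)) = (-5*v)*(3 + v) = -5*v*(3 + v))
h(x)*(-39 + R(-7, -6)) = (-5*1/2*(3 + 1/2))*(-39 + 5/4) = -5*1/2*7/2*(-151/4) = -35/4*(-151/4) = 5285/16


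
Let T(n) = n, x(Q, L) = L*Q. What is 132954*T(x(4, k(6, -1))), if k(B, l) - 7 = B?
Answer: 6913608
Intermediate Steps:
k(B, l) = 7 + B
132954*T(x(4, k(6, -1))) = 132954*((7 + 6)*4) = 132954*(13*4) = 132954*52 = 6913608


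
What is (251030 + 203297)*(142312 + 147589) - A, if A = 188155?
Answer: 131709663472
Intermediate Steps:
(251030 + 203297)*(142312 + 147589) - A = (251030 + 203297)*(142312 + 147589) - 1*188155 = 454327*289901 - 188155 = 131709851627 - 188155 = 131709663472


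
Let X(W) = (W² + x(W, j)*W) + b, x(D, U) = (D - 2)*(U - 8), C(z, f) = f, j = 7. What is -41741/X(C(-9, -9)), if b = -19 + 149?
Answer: -5963/16 ≈ -372.69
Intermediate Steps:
x(D, U) = (-8 + U)*(-2 + D) (x(D, U) = (-2 + D)*(-8 + U) = (-8 + U)*(-2 + D))
b = 130
X(W) = 130 + W² + W*(2 - W) (X(W) = (W² + (16 - 8*W - 2*7 + W*7)*W) + 130 = (W² + (16 - 8*W - 14 + 7*W)*W) + 130 = (W² + (2 - W)*W) + 130 = (W² + W*(2 - W)) + 130 = 130 + W² + W*(2 - W))
-41741/X(C(-9, -9)) = -41741/(130 + 2*(-9)) = -41741/(130 - 18) = -41741/112 = -41741*1/112 = -5963/16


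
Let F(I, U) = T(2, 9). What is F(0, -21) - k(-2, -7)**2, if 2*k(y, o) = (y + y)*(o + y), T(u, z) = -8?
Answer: -332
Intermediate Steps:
F(I, U) = -8
k(y, o) = y*(o + y) (k(y, o) = ((y + y)*(o + y))/2 = ((2*y)*(o + y))/2 = (2*y*(o + y))/2 = y*(o + y))
F(0, -21) - k(-2, -7)**2 = -8 - (-2*(-7 - 2))**2 = -8 - (-2*(-9))**2 = -8 - 1*18**2 = -8 - 1*324 = -8 - 324 = -332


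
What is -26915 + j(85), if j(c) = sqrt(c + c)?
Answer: -26915 + sqrt(170) ≈ -26902.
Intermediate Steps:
j(c) = sqrt(2)*sqrt(c) (j(c) = sqrt(2*c) = sqrt(2)*sqrt(c))
-26915 + j(85) = -26915 + sqrt(2)*sqrt(85) = -26915 + sqrt(170)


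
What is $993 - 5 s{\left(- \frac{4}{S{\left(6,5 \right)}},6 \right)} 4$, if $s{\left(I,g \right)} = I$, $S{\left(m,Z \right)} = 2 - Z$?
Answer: $-26480$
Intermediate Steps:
$993 - 5 s{\left(- \frac{4}{S{\left(6,5 \right)}},6 \right)} 4 = 993 - 5 \left(- \frac{4}{2 - 5}\right) 4 = 993 - 5 \left(- \frac{4}{-3}\right) 4 = 993 - 5 \left(\left(-4\right) \left(- \frac{1}{3}\right)\right) 4 = 993 \left(-5\right) \frac{4}{3} \cdot 4 = 993 \left(\left(- \frac{20}{3}\right) 4\right) = 993 \left(- \frac{80}{3}\right) = -26480$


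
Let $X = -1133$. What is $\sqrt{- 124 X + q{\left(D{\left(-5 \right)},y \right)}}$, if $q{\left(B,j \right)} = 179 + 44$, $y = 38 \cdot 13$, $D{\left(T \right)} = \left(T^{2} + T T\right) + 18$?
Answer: $3 \sqrt{15635} \approx 375.12$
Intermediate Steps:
$D{\left(T \right)} = 18 + 2 T^{2}$ ($D{\left(T \right)} = \left(T^{2} + T^{2}\right) + 18 = 2 T^{2} + 18 = 18 + 2 T^{2}$)
$y = 494$
$q{\left(B,j \right)} = 223$
$\sqrt{- 124 X + q{\left(D{\left(-5 \right)},y \right)}} = \sqrt{\left(-124\right) \left(-1133\right) + 223} = \sqrt{140492 + 223} = \sqrt{140715} = 3 \sqrt{15635}$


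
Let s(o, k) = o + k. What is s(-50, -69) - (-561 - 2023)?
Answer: 2465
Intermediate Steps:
s(o, k) = k + o
s(-50, -69) - (-561 - 2023) = (-69 - 50) - (-561 - 2023) = -119 - 1*(-2584) = -119 + 2584 = 2465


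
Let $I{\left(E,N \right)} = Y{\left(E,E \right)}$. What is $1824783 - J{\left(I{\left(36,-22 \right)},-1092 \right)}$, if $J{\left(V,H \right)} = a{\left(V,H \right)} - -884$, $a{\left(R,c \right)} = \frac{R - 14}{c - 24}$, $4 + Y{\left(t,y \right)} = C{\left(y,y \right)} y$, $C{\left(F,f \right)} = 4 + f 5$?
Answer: $\frac{113082105}{62} \approx 1.8239 \cdot 10^{6}$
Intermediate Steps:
$C{\left(F,f \right)} = 4 + 5 f$
$Y{\left(t,y \right)} = -4 + y \left(4 + 5 y\right)$ ($Y{\left(t,y \right)} = -4 + \left(4 + 5 y\right) y = -4 + y \left(4 + 5 y\right)$)
$I{\left(E,N \right)} = -4 + E \left(4 + 5 E\right)$
$a{\left(R,c \right)} = \frac{-14 + R}{-24 + c}$
$J{\left(V,H \right)} = 884 + \frac{-14 + V}{-24 + H}$ ($J{\left(V,H \right)} = \frac{-14 + V}{-24 + H} - -884 = \frac{-14 + V}{-24 + H} + 884 = 884 + \frac{-14 + V}{-24 + H}$)
$1824783 - J{\left(I{\left(36,-22 \right)},-1092 \right)} = 1824783 - \frac{-21230 - \left(4 - 36 \left(4 + 5 \cdot 36\right)\right) + 884 \left(-1092\right)}{-24 - 1092} = 1824783 - \frac{-21230 - \left(4 - 36 \left(4 + 180\right)\right) - 965328}{-1116} = 1824783 - - \frac{-21230 + \left(-4 + 36 \cdot 184\right) - 965328}{1116} = 1824783 - - \frac{-21230 + \left(-4 + 6624\right) - 965328}{1116} = 1824783 - - \frac{-21230 + 6620 - 965328}{1116} = 1824783 - \left(- \frac{1}{1116}\right) \left(-979938\right) = 1824783 - \frac{54441}{62} = \frac{113082105}{62}$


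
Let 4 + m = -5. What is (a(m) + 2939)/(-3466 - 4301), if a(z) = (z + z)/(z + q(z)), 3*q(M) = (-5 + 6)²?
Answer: -38234/100971 ≈ -0.37866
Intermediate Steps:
m = -9 (m = -4 - 5 = -9)
q(M) = ⅓ (q(M) = (-5 + 6)²/3 = (⅓)*1² = (⅓)*1 = ⅓)
a(z) = 2*z/(⅓ + z) (a(z) = (z + z)/(z + ⅓) = (2*z)/(⅓ + z) = 2*z/(⅓ + z))
(a(m) + 2939)/(-3466 - 4301) = (6*(-9)/(1 + 3*(-9)) + 2939)/(-3466 - 4301) = (6*(-9)/(1 - 27) + 2939)/(-7767) = (6*(-9)/(-26) + 2939)*(-1/7767) = (6*(-9)*(-1/26) + 2939)*(-1/7767) = (27/13 + 2939)*(-1/7767) = (38234/13)*(-1/7767) = -38234/100971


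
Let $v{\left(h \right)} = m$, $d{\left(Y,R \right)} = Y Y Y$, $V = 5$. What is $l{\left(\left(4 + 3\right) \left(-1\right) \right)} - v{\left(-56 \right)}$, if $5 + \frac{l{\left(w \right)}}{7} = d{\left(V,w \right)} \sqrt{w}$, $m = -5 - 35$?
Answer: $5 + 875 i \sqrt{7} \approx 5.0 + 2315.0 i$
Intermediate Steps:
$m = -40$
$d{\left(Y,R \right)} = Y^{3}$ ($d{\left(Y,R \right)} = Y^{2} Y = Y^{3}$)
$v{\left(h \right)} = -40$
$l{\left(w \right)} = -35 + 875 \sqrt{w}$ ($l{\left(w \right)} = -35 + 7 \cdot 5^{3} \sqrt{w} = -35 + 7 \cdot 125 \sqrt{w} = -35 + 875 \sqrt{w}$)
$l{\left(\left(4 + 3\right) \left(-1\right) \right)} - v{\left(-56 \right)} = \left(-35 + 875 \sqrt{\left(4 + 3\right) \left(-1\right)}\right) - -40 = \left(-35 + 875 \sqrt{7 \left(-1\right)}\right) + 40 = \left(-35 + 875 \sqrt{-7}\right) + 40 = \left(-35 + 875 i \sqrt{7}\right) + 40 = 5 + 875 i \sqrt{7}$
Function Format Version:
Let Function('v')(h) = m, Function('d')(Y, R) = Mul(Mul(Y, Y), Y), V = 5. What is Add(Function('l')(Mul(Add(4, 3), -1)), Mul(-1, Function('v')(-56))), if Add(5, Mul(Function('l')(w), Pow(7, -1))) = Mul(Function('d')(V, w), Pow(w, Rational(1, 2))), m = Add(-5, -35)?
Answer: Add(5, Mul(875, I, Pow(7, Rational(1, 2)))) ≈ Add(5.0000, Mul(2315.0, I))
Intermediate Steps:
m = -40
Function('d')(Y, R) = Pow(Y, 3) (Function('d')(Y, R) = Mul(Pow(Y, 2), Y) = Pow(Y, 3))
Function('v')(h) = -40
Function('l')(w) = Add(-35, Mul(875, Pow(w, Rational(1, 2)))) (Function('l')(w) = Add(-35, Mul(7, Mul(Pow(5, 3), Pow(w, Rational(1, 2))))) = Add(-35, Mul(7, Mul(125, Pow(w, Rational(1, 2))))) = Add(-35, Mul(875, Pow(w, Rational(1, 2)))))
Add(Function('l')(Mul(Add(4, 3), -1)), Mul(-1, Function('v')(-56))) = Add(Add(-35, Mul(875, Pow(Mul(Add(4, 3), -1), Rational(1, 2)))), Mul(-1, -40)) = Add(Add(-35, Mul(875, Pow(Mul(7, -1), Rational(1, 2)))), 40) = Add(Add(-35, Mul(875, Pow(-7, Rational(1, 2)))), 40) = Add(Add(-35, Mul(875, Mul(I, Pow(7, Rational(1, 2))))), 40) = Add(Add(-35, Mul(875, I, Pow(7, Rational(1, 2)))), 40) = Add(5, Mul(875, I, Pow(7, Rational(1, 2))))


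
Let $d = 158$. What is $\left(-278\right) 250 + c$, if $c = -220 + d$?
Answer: $-69562$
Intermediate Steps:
$c = -62$ ($c = -220 + 158 = -62$)
$\left(-278\right) 250 + c = \left(-278\right) 250 - 62 = -69500 - 62 = -69562$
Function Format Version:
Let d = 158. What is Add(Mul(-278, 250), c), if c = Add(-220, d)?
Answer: -69562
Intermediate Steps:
c = -62 (c = Add(-220, 158) = -62)
Add(Mul(-278, 250), c) = Add(Mul(-278, 250), -62) = Add(-69500, -62) = -69562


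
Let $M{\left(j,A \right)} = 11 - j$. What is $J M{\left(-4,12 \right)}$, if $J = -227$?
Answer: $-3405$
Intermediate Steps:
$J M{\left(-4,12 \right)} = - 227 \left(11 - -4\right) = - 227 \left(11 + 4\right) = \left(-227\right) 15 = -3405$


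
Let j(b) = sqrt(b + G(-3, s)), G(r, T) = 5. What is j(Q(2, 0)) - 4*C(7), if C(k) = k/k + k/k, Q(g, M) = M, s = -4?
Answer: -8 + sqrt(5) ≈ -5.7639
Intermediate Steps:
j(b) = sqrt(5 + b) (j(b) = sqrt(b + 5) = sqrt(5 + b))
C(k) = 2 (C(k) = 1 + 1 = 2)
j(Q(2, 0)) - 4*C(7) = sqrt(5 + 0) - 4*2 = sqrt(5) - 8 = -8 + sqrt(5)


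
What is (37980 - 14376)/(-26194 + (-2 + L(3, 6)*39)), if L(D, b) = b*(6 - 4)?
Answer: -1967/2144 ≈ -0.91744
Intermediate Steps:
L(D, b) = 2*b (L(D, b) = b*2 = 2*b)
(37980 - 14376)/(-26194 + (-2 + L(3, 6)*39)) = (37980 - 14376)/(-26194 + (-2 + (2*6)*39)) = 23604/(-26194 + (-2 + 12*39)) = 23604/(-26194 + (-2 + 468)) = 23604/(-26194 + 466) = 23604/(-25728) = 23604*(-1/25728) = -1967/2144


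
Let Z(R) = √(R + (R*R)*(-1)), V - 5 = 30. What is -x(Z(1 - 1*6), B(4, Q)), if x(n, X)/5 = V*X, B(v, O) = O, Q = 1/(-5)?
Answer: 35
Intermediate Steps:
V = 35 (V = 5 + 30 = 35)
Q = -⅕ (Q = 1*(-⅕) = -⅕ ≈ -0.20000)
Z(R) = √(R - R²) (Z(R) = √(R + R²*(-1)) = √(R - R²))
x(n, X) = 175*X (x(n, X) = 5*(35*X) = 175*X)
-x(Z(1 - 1*6), B(4, Q)) = -175*(-1)/5 = -1*(-35) = 35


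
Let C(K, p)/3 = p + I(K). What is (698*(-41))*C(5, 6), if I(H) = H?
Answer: -944394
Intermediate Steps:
C(K, p) = 3*K + 3*p (C(K, p) = 3*(p + K) = 3*(K + p) = 3*K + 3*p)
(698*(-41))*C(5, 6) = (698*(-41))*(3*5 + 3*6) = -28618*(15 + 18) = -28618*33 = -944394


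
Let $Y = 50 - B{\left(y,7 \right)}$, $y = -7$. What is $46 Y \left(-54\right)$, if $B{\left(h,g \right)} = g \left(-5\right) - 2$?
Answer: $-216108$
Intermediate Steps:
$B{\left(h,g \right)} = -2 - 5 g$ ($B{\left(h,g \right)} = - 5 g - 2 = -2 - 5 g$)
$Y = 87$ ($Y = 50 - \left(-2 - 35\right) = 50 - -37 = 50 + 37 = 87$)
$46 Y \left(-54\right) = 46 \cdot 87 \left(-54\right) = 4002 \left(-54\right) = -216108$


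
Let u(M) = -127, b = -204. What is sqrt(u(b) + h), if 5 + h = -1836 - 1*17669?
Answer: I*sqrt(19637) ≈ 140.13*I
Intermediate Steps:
h = -19510 (h = -5 + (-1836 - 1*17669) = -5 + (-1836 - 17669) = -5 - 19505 = -19510)
sqrt(u(b) + h) = sqrt(-127 - 19510) = sqrt(-19637) = I*sqrt(19637)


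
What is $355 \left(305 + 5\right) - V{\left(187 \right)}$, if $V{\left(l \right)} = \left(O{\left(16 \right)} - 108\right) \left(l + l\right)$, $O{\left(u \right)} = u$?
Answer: $144458$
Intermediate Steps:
$V{\left(l \right)} = - 184 l$ ($V{\left(l \right)} = \left(16 - 108\right) \left(l + l\right) = - 92 \cdot 2 l = - 184 l$)
$355 \left(305 + 5\right) - V{\left(187 \right)} = 355 \left(305 + 5\right) - \left(-184\right) 187 = 355 \cdot 310 - -34408 = 110050 + 34408 = 144458$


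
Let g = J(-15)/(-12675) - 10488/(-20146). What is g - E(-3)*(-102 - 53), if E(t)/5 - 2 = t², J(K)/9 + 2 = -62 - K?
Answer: 362834209756/42558425 ≈ 8525.6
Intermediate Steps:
J(K) = -576 - 9*K (J(K) = -18 + 9*(-62 - K) = -18 + (-558 - 9*K) = -576 - 9*K)
E(t) = 10 + 5*t²
g = 23636631/42558425 (g = (-576 - 9*(-15))/(-12675) - 10488/(-20146) = (-576 + 135)*(-1/12675) - 10488*(-1/20146) = -441*(-1/12675) + 5244/10073 = 147/4225 + 5244/10073 = 23636631/42558425 ≈ 0.55539)
g - E(-3)*(-102 - 53) = 23636631/42558425 - (10 + 5*(-3)²)*(-102 - 53) = 23636631/42558425 - (10 + 5*9)*(-155) = 23636631/42558425 - (10 + 45)*(-155) = 23636631/42558425 - 55*(-155) = 23636631/42558425 - 1*(-8525) = 23636631/42558425 + 8525 = 362834209756/42558425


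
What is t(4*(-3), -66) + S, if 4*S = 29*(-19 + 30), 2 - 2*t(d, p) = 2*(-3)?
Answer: 335/4 ≈ 83.750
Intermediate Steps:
t(d, p) = 4 (t(d, p) = 1 - (-3) = 1 - 1/2*(-6) = 1 + 3 = 4)
S = 319/4 (S = (29*(-19 + 30))/4 = (29*11)/4 = (1/4)*319 = 319/4 ≈ 79.750)
t(4*(-3), -66) + S = 4 + 319/4 = 335/4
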